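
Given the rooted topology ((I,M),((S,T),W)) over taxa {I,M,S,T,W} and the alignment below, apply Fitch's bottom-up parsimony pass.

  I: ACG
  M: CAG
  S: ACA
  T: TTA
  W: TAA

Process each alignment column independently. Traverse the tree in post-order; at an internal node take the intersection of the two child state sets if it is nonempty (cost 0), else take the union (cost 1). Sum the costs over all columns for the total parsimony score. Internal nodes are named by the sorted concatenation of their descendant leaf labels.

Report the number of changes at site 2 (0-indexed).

1

site 0, node IM: I={A} ∪ M={C} → {A,C} (+1)
site 0, node ST: S={A} ∪ T={T} → {A,T} (+1)
site 0, node STW: ST={A,T} ∩ W={T} → {T} (+0)
site 0, node IMSTW: IM={A,C} ∪ STW={T} → {A,C,T} (+1)
site 1, node IM: I={C} ∪ M={A} → {A,C} (+1)
site 1, node ST: S={C} ∪ T={T} → {C,T} (+1)
site 1, node STW: ST={C,T} ∪ W={A} → {A,C,T} (+1)
site 1, node IMSTW: IM={A,C} ∩ STW={A,C,T} → {A,C} (+0)
site 2, node IM: I={G} ∩ M={G} → {G} (+0)
site 2, node ST: S={A} ∩ T={A} → {A} (+0)
site 2, node STW: ST={A} ∩ W={A} → {A} (+0)
site 2, node IMSTW: IM={G} ∪ STW={A} → {A,G} (+1)
per-site changes: [3, 3, 1]; total = 7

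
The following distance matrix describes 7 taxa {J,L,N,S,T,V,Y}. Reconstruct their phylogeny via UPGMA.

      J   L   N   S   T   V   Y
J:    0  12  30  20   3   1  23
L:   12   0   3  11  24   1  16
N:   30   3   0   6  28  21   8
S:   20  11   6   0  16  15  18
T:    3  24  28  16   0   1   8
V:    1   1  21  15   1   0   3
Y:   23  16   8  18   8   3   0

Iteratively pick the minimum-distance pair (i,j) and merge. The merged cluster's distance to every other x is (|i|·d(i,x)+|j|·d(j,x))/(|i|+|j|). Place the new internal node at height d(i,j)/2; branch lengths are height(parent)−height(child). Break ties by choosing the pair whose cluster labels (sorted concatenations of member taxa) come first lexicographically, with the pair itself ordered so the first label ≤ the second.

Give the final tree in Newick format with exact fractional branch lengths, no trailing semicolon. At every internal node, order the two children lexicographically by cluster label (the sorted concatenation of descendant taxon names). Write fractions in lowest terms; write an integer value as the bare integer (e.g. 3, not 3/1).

((((J:1/2,V:1/2):1/2,T:1):14/3,Y:17/3):73/24,((L:3/2,N:3/2):11/4,S:17/4):107/24)

iteration 1: select J,V (d=1); attach at lengths (1/2, 1/2); label the merged cluster JV
  updated: d(JV,L)=13/2, d(JV,N)=51/2, d(JV,S)=35/2, d(JV,T)=2, d(JV,Y)=13
iteration 2: select JV,T (d=2); attach at lengths (1/2, 1); label the merged cluster JTV
  updated: d(JTV,L)=37/3, d(JTV,N)=79/3, d(JTV,S)=17, d(JTV,Y)=34/3
iteration 3: select L,N (d=3); attach at lengths (3/2, 3/2); label the merged cluster LN
  updated: d(JTV,LN)=58/3, d(LN,S)=17/2, d(LN,Y)=12
iteration 4: select LN,S (d=17/2); attach at lengths (11/4, 17/4); label the merged cluster LNS
  updated: d(JTV,LNS)=167/9, d(LNS,Y)=14
iteration 5: select JTV,Y (d=34/3); attach at lengths (14/3, 17/3); label the merged cluster JTVY
  updated: d(JTVY,LNS)=209/12
iteration 6: select JTVY,LNS (d=209/12); attach at lengths (73/24, 107/24); label the merged cluster JLNSTVY
final tree: ((((J:1/2,V:1/2):1/2,T:1):14/3,Y:17/3):73/24,((L:3/2,N:3/2):11/4,S:17/4):107/24)
total length: 91/3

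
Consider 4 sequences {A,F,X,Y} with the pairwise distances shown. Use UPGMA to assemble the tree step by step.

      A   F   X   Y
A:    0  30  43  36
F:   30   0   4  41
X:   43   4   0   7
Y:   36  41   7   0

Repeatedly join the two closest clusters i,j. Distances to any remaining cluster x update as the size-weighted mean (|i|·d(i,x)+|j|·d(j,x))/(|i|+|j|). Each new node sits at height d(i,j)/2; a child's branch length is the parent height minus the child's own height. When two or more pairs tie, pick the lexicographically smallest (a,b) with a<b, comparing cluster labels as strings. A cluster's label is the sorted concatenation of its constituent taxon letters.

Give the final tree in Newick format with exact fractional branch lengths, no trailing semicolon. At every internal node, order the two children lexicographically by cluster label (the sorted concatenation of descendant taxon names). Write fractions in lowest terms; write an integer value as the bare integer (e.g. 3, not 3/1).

1. join F+X (d=4) ⇒ FX; edges |F|=2, |X|=2
  updated: d(A,FX)=73/2, d(FX,Y)=24
2. join FX+Y (d=24) ⇒ FXY; edges |FX|=10, |Y|=12
  updated: d(A,FXY)=109/3
3. join A+FXY (d=109/3) ⇒ AFXY; edges |A|=109/6, |FXY|=37/6
final tree: (A:109/6,((F:2,X:2):10,Y:12):37/6)
total length: 151/3

(A:109/6,((F:2,X:2):10,Y:12):37/6)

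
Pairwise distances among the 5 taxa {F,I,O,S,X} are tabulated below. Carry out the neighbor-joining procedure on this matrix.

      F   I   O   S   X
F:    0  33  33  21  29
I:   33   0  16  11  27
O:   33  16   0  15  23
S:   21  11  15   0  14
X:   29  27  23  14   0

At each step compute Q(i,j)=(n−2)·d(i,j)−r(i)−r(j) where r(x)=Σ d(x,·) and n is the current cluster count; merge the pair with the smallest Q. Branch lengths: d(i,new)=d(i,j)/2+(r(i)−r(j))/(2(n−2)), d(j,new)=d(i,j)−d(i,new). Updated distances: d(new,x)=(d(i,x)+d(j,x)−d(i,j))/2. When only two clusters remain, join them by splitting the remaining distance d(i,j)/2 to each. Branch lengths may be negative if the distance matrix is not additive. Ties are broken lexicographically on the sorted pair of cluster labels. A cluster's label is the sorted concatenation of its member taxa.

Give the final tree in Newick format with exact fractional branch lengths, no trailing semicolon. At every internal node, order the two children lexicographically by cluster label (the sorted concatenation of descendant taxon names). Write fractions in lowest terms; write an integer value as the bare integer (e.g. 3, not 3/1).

(((F:73/4,X:43/4):9/4,(I:8,O:8):17/4):3/8,S:3/8)

step 1: merge (I,O) at d=16, Q=-126; branch lengths I→8, O→8; new cluster IO
  updated: d(F,IO)=25, d(IO,S)=5, d(IO,X)=17
step 2: merge (F,X) at d=29, Q=-77; branch lengths F→73/4, X→43/4; new cluster FX
  updated: d(FX,IO)=13/2, d(FX,S)=3
step 3: merge (FX,IO) at d=13/2, Q=-29/2; branch lengths FX→9/4, IO→17/4; new cluster FIOX
  updated: d(FIOX,S)=3/4
step 4: merge (FIOX,S) at d=3/4; branch lengths FIOX→3/8, S→3/8; new cluster FIOSX
final tree: (((F:73/4,X:43/4):9/4,(I:8,O:8):17/4):3/8,S:3/8)
total length: 209/4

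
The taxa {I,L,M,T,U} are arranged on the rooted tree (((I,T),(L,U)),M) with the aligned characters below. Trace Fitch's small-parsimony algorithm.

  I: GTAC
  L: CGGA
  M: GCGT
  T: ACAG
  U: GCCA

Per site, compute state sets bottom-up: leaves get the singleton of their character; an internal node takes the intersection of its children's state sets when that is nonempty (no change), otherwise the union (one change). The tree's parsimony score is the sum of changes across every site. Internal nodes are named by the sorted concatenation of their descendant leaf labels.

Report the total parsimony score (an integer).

9

IT@0: {G} ∪ {A} = {A,G} (union, +1)
LU@0: {C} ∪ {G} = {C,G} (union, +1)
ILTU@0: {A,G} ∩ {C,G} = {G} (intersection, +0)
ILMTU@0: {G} ∩ {G} = {G} (intersection, +0)
IT@1: {T} ∪ {C} = {C,T} (union, +1)
LU@1: {G} ∪ {C} = {C,G} (union, +1)
ILTU@1: {C,T} ∩ {C,G} = {C} (intersection, +0)
ILMTU@1: {C} ∩ {C} = {C} (intersection, +0)
IT@2: {A} ∩ {A} = {A} (intersection, +0)
LU@2: {G} ∪ {C} = {C,G} (union, +1)
ILTU@2: {A} ∪ {C,G} = {A,C,G} (union, +1)
ILMTU@2: {A,C,G} ∩ {G} = {G} (intersection, +0)
IT@3: {C} ∪ {G} = {C,G} (union, +1)
LU@3: {A} ∩ {A} = {A} (intersection, +0)
ILTU@3: {C,G} ∪ {A} = {A,C,G} (union, +1)
ILMTU@3: {A,C,G} ∪ {T} = {A,C,G,T} (union, +1)
per-site changes: [2, 2, 2, 3]; total = 9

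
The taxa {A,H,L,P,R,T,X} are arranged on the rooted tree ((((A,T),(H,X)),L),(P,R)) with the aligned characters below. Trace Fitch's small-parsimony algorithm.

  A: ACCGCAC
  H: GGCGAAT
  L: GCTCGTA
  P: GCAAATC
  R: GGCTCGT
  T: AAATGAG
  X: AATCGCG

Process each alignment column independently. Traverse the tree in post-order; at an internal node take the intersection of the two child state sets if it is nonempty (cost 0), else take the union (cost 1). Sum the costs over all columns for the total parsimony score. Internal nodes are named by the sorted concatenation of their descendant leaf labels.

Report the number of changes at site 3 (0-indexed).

[col 0] AT: children A:{A}, T:{A} ∩→ {A}; cost 0
[col 0] HX: children H:{G}, X:{A} ∪→ {A,G}; cost 1
[col 0] AHTX: children AT:{A}, HX:{A,G} ∩→ {A}; cost 0
[col 0] AHLTX: children AHTX:{A}, L:{G} ∪→ {A,G}; cost 1
[col 0] PR: children P:{G}, R:{G} ∩→ {G}; cost 0
[col 0] AHLPRTX: children AHLTX:{A,G}, PR:{G} ∩→ {G}; cost 0
[col 1] AT: children A:{C}, T:{A} ∪→ {A,C}; cost 1
[col 1] HX: children H:{G}, X:{A} ∪→ {A,G}; cost 1
[col 1] AHTX: children AT:{A,C}, HX:{A,G} ∩→ {A}; cost 0
[col 1] AHLTX: children AHTX:{A}, L:{C} ∪→ {A,C}; cost 1
[col 1] PR: children P:{C}, R:{G} ∪→ {C,G}; cost 1
[col 1] AHLPRTX: children AHLTX:{A,C}, PR:{C,G} ∩→ {C}; cost 0
[col 2] AT: children A:{C}, T:{A} ∪→ {A,C}; cost 1
[col 2] HX: children H:{C}, X:{T} ∪→ {C,T}; cost 1
[col 2] AHTX: children AT:{A,C}, HX:{C,T} ∩→ {C}; cost 0
[col 2] AHLTX: children AHTX:{C}, L:{T} ∪→ {C,T}; cost 1
[col 2] PR: children P:{A}, R:{C} ∪→ {A,C}; cost 1
[col 2] AHLPRTX: children AHLTX:{C,T}, PR:{A,C} ∩→ {C}; cost 0
[col 3] AT: children A:{G}, T:{T} ∪→ {G,T}; cost 1
[col 3] HX: children H:{G}, X:{C} ∪→ {C,G}; cost 1
[col 3] AHTX: children AT:{G,T}, HX:{C,G} ∩→ {G}; cost 0
[col 3] AHLTX: children AHTX:{G}, L:{C} ∪→ {C,G}; cost 1
[col 3] PR: children P:{A}, R:{T} ∪→ {A,T}; cost 1
[col 3] AHLPRTX: children AHLTX:{C,G}, PR:{A,T} ∪→ {A,C,G,T}; cost 1
[col 4] AT: children A:{C}, T:{G} ∪→ {C,G}; cost 1
[col 4] HX: children H:{A}, X:{G} ∪→ {A,G}; cost 1
[col 4] AHTX: children AT:{C,G}, HX:{A,G} ∩→ {G}; cost 0
[col 4] AHLTX: children AHTX:{G}, L:{G} ∩→ {G}; cost 0
[col 4] PR: children P:{A}, R:{C} ∪→ {A,C}; cost 1
[col 4] AHLPRTX: children AHLTX:{G}, PR:{A,C} ∪→ {A,C,G}; cost 1
[col 5] AT: children A:{A}, T:{A} ∩→ {A}; cost 0
[col 5] HX: children H:{A}, X:{C} ∪→ {A,C}; cost 1
[col 5] AHTX: children AT:{A}, HX:{A,C} ∩→ {A}; cost 0
[col 5] AHLTX: children AHTX:{A}, L:{T} ∪→ {A,T}; cost 1
[col 5] PR: children P:{T}, R:{G} ∪→ {G,T}; cost 1
[col 5] AHLPRTX: children AHLTX:{A,T}, PR:{G,T} ∩→ {T}; cost 0
[col 6] AT: children A:{C}, T:{G} ∪→ {C,G}; cost 1
[col 6] HX: children H:{T}, X:{G} ∪→ {G,T}; cost 1
[col 6] AHTX: children AT:{C,G}, HX:{G,T} ∩→ {G}; cost 0
[col 6] AHLTX: children AHTX:{G}, L:{A} ∪→ {A,G}; cost 1
[col 6] PR: children P:{C}, R:{T} ∪→ {C,T}; cost 1
[col 6] AHLPRTX: children AHLTX:{A,G}, PR:{C,T} ∪→ {A,C,G,T}; cost 1
per-site changes: [2, 4, 4, 5, 4, 3, 5]; total = 27

5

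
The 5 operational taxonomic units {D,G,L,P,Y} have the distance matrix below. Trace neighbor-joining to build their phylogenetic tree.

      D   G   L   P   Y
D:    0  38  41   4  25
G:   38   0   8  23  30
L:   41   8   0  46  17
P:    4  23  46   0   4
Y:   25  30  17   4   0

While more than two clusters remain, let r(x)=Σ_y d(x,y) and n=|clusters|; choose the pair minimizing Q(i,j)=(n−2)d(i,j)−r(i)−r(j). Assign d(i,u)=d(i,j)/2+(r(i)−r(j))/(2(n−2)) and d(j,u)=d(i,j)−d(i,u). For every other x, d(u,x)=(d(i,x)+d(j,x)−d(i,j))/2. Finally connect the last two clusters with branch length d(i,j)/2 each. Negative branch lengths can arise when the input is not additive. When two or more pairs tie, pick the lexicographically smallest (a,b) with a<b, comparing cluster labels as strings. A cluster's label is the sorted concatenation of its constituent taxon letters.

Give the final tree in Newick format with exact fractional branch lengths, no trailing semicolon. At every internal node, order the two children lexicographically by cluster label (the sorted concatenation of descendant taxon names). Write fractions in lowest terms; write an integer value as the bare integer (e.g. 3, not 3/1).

(((D:17/2,P:-9/2):12,(G:11/6,L:37/6):19):1/4,Y:1/4)

iteration 1: select G,L (d=8, Q=-187); attach at lengths (11/6, 37/6); label the merged cluster GL
  updated: d(D,GL)=71/2, d(GL,P)=61/2, d(GL,Y)=39/2
iteration 2: select D,P (d=4, Q=-95); attach at lengths (17/2, -9/2); label the merged cluster DP
  updated: d(DP,GL)=31, d(DP,Y)=25/2
iteration 3: select DP,GL (d=31, Q=-63); attach at lengths (12, 19); label the merged cluster DGLP
  updated: d(DGLP,Y)=1/2
iteration 4: select DGLP,Y (d=1/2); attach at lengths (1/4, 1/4); label the merged cluster DGLPY
final tree: (((D:17/2,P:-9/2):12,(G:11/6,L:37/6):19):1/4,Y:1/4)
total length: 87/2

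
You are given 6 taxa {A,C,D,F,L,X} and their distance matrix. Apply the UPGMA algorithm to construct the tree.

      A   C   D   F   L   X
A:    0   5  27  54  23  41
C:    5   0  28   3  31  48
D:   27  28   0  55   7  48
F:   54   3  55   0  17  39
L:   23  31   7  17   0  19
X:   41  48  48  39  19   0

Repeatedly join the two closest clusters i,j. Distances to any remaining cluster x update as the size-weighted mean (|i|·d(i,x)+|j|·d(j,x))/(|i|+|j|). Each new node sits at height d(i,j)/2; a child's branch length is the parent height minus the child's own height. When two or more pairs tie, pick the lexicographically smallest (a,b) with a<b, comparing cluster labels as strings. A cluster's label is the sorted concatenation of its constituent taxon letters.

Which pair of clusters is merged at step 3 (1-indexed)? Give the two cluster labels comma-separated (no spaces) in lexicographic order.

A,DL

step 1: merge (C,F) at d=3; branch lengths C→3/2, F→3/2; new cluster CF
  updated: d(A,CF)=59/2, d(CF,D)=83/2, d(CF,L)=24, d(CF,X)=87/2
step 2: merge (D,L) at d=7; branch lengths D→7/2, L→7/2; new cluster DL
  updated: d(A,DL)=25, d(CF,DL)=131/4, d(DL,X)=67/2
step 3: merge (A,DL) at d=25; branch lengths A→25/2, DL→9; new cluster ADL
  updated: d(ADL,CF)=95/3, d(ADL,X)=36
step 4: merge (ADL,CF) at d=95/3; branch lengths ADL→10/3, CF→43/3; new cluster ACDFL
  updated: d(ACDFL,X)=39
step 5: merge (ACDFL,X) at d=39; branch lengths ACDFL→11/3, X→39/2; new cluster ACDFLX
final tree: (((A:25/2,(D:7/2,L:7/2):9):10/3,(C:3/2,F:3/2):43/3):11/3,X:39/2)
total length: 217/3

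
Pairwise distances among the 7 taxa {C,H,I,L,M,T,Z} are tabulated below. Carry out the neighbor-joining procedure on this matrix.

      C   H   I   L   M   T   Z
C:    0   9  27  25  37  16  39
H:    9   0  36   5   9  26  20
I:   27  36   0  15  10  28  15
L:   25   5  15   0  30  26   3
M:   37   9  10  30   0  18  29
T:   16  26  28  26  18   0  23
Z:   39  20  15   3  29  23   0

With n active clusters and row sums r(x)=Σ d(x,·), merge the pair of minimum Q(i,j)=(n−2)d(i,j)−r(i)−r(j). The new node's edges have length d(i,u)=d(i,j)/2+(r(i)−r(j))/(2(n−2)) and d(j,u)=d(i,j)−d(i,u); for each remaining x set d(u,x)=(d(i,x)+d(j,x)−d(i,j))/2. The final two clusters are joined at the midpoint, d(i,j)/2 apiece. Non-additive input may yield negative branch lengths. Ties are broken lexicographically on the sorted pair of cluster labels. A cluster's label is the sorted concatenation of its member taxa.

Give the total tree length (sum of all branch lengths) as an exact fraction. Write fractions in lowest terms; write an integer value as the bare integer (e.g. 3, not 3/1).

455/8

1. join L+Z (d=3, Q=-218) ⇒ LZ; edges |L|=-1, |Z|=4
  updated: d(C,LZ)=61/2, d(H,LZ)=11, d(I,LZ)=27/2, d(LZ,M)=28, d(LZ,T)=23
2. join I+M (d=10, Q=-353/2) ⇒ IM; edges |I|=105/16, |M|=55/16
  updated: d(C,IM)=27, d(H,IM)=35/2, d(IM,LZ)=63/4, d(IM,T)=18
3. join C+H (d=9, Q=-119) ⇒ CH; edges |C|=23/3, |H|=4/3
  updated: d(CH,IM)=71/4, d(CH,LZ)=65/4, d(CH,T)=33/2
4. join CH+T (d=33/2, Q=-75) ⇒ CHT; edges |CH|=13/2, |T|=10
  updated: d(CHT,IM)=77/8, d(CHT,LZ)=91/8
5. join CHT+IM (d=77/8, Q=-147/4) ⇒ CHIMT; edges |CHT|=21/8, |IM|=7
  updated: d(CHIMT,LZ)=35/4
6. join CHIMT+LZ (d=35/4) ⇒ CHILMTZ; edges |CHIMT|=35/8, |LZ|=35/8
final tree: ((((C:23/3,H:4/3):13/2,T:10):21/8,(I:105/16,M:55/16):7):35/8,(L:-1,Z:4):35/8)
total length: 455/8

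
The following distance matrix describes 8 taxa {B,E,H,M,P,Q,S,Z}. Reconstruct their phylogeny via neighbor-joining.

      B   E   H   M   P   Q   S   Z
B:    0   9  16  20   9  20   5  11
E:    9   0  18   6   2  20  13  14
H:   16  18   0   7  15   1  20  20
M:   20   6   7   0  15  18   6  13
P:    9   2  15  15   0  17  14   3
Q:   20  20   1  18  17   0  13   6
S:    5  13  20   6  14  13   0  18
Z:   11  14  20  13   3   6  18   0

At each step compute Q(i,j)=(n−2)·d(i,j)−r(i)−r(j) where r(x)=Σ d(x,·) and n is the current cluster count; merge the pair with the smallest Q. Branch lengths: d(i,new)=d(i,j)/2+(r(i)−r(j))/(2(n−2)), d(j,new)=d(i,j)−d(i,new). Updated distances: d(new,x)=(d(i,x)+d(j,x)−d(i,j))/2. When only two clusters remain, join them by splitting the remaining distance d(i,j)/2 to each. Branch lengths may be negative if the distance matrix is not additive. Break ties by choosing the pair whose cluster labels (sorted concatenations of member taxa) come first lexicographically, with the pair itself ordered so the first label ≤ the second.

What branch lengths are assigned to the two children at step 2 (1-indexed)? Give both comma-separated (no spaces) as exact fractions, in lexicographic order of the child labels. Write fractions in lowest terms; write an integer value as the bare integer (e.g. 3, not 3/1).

step 1: merge (H,Q) at d=1, Q=-186; branch lengths H→2/3, Q→1/3; new cluster HQ
  updated: d(B,HQ)=35/2, d(E,HQ)=37/2, d(HQ,M)=12, d(HQ,P)=31/2, d(HQ,S)=16, d(HQ,Z)=25/2
step 2: merge (B,S) at d=5, Q=-237/2; branch lengths B→49/20, S→51/20; new cluster BS
  updated: d(BS,E)=17/2, d(BS,HQ)=57/4, d(BS,M)=21/2, d(BS,P)=9, d(BS,Z)=12
step 3: merge (P,Z) at d=3, Q=-87; branch lengths P→1/4, Z→11/4; new cluster PZ
  updated: d(BS,PZ)=9, d(E,PZ)=13/2, d(HQ,PZ)=25/2, d(M,PZ)=25/2
step 4: merge (E,M) at d=6, Q=-125/2; branch lengths E→11/4, M→13/4; new cluster EM
  updated: d(BS,EM)=13/2, d(EM,HQ)=49/4, d(EM,PZ)=13/2
step 5: merge (BS,EM) at d=13/2, Q=-42; branch lengths BS→35/8, EM→17/8; new cluster BEMS
  updated: d(BEMS,HQ)=10, d(BEMS,PZ)=9/2
step 6: merge (BEMS,HQ) at d=10, Q=-27; branch lengths BEMS→1, HQ→9; new cluster BEHMQS
  updated: d(BEHMQS,PZ)=7/2
step 7: merge (BEHMQS,PZ) at d=7/2; branch lengths BEHMQS→7/4, PZ→7/4; new cluster BEHMPQSZ
final tree: ((((B:49/20,S:51/20):35/8,(E:11/4,M:13/4):17/8):1,(H:2/3,Q:1/3):9):7/4,(P:1/4,Z:11/4):7/4)
total length: 35

49/20,51/20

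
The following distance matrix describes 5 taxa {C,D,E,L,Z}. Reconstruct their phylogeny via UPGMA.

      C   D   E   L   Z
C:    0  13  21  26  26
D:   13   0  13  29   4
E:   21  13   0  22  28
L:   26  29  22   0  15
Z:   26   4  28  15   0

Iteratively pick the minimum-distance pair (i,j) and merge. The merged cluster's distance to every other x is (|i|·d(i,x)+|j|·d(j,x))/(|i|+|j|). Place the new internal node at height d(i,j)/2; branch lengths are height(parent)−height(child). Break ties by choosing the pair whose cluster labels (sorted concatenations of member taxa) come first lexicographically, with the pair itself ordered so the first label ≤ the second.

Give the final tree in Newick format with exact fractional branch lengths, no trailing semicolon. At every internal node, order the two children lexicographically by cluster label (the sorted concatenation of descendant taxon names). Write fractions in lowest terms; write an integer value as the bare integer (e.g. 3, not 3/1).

iteration 1: select D,Z (d=4); attach at lengths (2, 2); label the merged cluster DZ
  updated: d(C,DZ)=39/2, d(DZ,E)=41/2, d(DZ,L)=22
iteration 2: select C,DZ (d=39/2); attach at lengths (39/4, 31/4); label the merged cluster CDZ
  updated: d(CDZ,E)=62/3, d(CDZ,L)=70/3
iteration 3: select CDZ,E (d=62/3); attach at lengths (7/12, 31/3); label the merged cluster CDEZ
  updated: d(CDEZ,L)=23
iteration 4: select CDEZ,L (d=23); attach at lengths (7/6, 23/2); label the merged cluster CDELZ
final tree: (((C:39/4,(D:2,Z:2):31/4):7/12,E:31/3):7/6,L:23/2)
total length: 541/12

(((C:39/4,(D:2,Z:2):31/4):7/12,E:31/3):7/6,L:23/2)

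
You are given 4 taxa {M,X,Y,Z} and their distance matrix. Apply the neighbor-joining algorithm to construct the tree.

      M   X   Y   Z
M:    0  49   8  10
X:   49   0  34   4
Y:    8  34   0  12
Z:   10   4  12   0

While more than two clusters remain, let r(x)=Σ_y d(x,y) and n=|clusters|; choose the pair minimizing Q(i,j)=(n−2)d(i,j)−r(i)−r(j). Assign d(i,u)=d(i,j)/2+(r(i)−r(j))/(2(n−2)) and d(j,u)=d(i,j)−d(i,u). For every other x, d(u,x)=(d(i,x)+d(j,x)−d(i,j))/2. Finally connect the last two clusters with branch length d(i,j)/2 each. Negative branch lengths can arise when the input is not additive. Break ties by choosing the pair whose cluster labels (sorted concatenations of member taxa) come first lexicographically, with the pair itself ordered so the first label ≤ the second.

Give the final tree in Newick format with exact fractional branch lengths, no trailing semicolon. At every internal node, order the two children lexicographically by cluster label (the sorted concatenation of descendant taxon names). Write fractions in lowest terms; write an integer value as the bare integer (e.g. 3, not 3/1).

(((M:29/4,Y:3/4):81/4,X:69/4):-53/8,Z:-53/8)

1. join M+Y (d=8, Q=-105) ⇒ MY; edges |M|=29/4, |Y|=3/4
  updated: d(MY,X)=75/2, d(MY,Z)=7
2. join MY+X (d=75/2, Q=-97/2) ⇒ MXY; edges |MY|=81/4, |X|=69/4
  updated: d(MXY,Z)=-53/4
3. join MXY+Z (d=-53/4) ⇒ MXYZ; edges |MXY|=-53/8, |Z|=-53/8
final tree: (((M:29/4,Y:3/4):81/4,X:69/4):-53/8,Z:-53/8)
total length: 129/4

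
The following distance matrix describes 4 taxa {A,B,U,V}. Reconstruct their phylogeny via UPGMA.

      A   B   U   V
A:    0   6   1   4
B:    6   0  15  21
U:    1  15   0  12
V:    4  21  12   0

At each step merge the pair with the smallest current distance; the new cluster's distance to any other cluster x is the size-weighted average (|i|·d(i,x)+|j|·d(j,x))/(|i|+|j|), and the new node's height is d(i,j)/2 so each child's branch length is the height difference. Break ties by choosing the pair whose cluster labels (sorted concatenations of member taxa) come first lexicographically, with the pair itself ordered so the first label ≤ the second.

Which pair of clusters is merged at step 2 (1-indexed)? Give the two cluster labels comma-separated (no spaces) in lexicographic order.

AU,V

iteration 1: select A,U (d=1); attach at lengths (1/2, 1/2); label the merged cluster AU
  updated: d(AU,B)=21/2, d(AU,V)=8
iteration 2: select AU,V (d=8); attach at lengths (7/2, 4); label the merged cluster AUV
  updated: d(AUV,B)=14
iteration 3: select AUV,B (d=14); attach at lengths (3, 7); label the merged cluster ABUV
final tree: (((A:1/2,U:1/2):7/2,V:4):3,B:7)
total length: 37/2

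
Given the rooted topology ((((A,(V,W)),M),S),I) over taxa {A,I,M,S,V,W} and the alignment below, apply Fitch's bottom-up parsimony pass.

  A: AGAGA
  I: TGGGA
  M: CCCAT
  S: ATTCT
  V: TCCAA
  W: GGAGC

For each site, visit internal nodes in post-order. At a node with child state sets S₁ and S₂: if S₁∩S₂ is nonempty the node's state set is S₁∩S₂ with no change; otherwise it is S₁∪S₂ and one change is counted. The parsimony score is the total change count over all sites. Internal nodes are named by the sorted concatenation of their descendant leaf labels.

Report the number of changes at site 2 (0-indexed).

[col 0] VW: children V:{T}, W:{G} ∪→ {G,T}; cost 1
[col 0] AVW: children A:{A}, VW:{G,T} ∪→ {A,G,T}; cost 1
[col 0] AMVW: children AVW:{A,G,T}, M:{C} ∪→ {A,C,G,T}; cost 1
[col 0] AMSVW: children AMVW:{A,C,G,T}, S:{A} ∩→ {A}; cost 0
[col 0] AIMSVW: children AMSVW:{A}, I:{T} ∪→ {A,T}; cost 1
[col 1] VW: children V:{C}, W:{G} ∪→ {C,G}; cost 1
[col 1] AVW: children A:{G}, VW:{C,G} ∩→ {G}; cost 0
[col 1] AMVW: children AVW:{G}, M:{C} ∪→ {C,G}; cost 1
[col 1] AMSVW: children AMVW:{C,G}, S:{T} ∪→ {C,G,T}; cost 1
[col 1] AIMSVW: children AMSVW:{C,G,T}, I:{G} ∩→ {G}; cost 0
[col 2] VW: children V:{C}, W:{A} ∪→ {A,C}; cost 1
[col 2] AVW: children A:{A}, VW:{A,C} ∩→ {A}; cost 0
[col 2] AMVW: children AVW:{A}, M:{C} ∪→ {A,C}; cost 1
[col 2] AMSVW: children AMVW:{A,C}, S:{T} ∪→ {A,C,T}; cost 1
[col 2] AIMSVW: children AMSVW:{A,C,T}, I:{G} ∪→ {A,C,G,T}; cost 1
[col 3] VW: children V:{A}, W:{G} ∪→ {A,G}; cost 1
[col 3] AVW: children A:{G}, VW:{A,G} ∩→ {G}; cost 0
[col 3] AMVW: children AVW:{G}, M:{A} ∪→ {A,G}; cost 1
[col 3] AMSVW: children AMVW:{A,G}, S:{C} ∪→ {A,C,G}; cost 1
[col 3] AIMSVW: children AMSVW:{A,C,G}, I:{G} ∩→ {G}; cost 0
[col 4] VW: children V:{A}, W:{C} ∪→ {A,C}; cost 1
[col 4] AVW: children A:{A}, VW:{A,C} ∩→ {A}; cost 0
[col 4] AMVW: children AVW:{A}, M:{T} ∪→ {A,T}; cost 1
[col 4] AMSVW: children AMVW:{A,T}, S:{T} ∩→ {T}; cost 0
[col 4] AIMSVW: children AMSVW:{T}, I:{A} ∪→ {A,T}; cost 1
per-site changes: [4, 3, 4, 3, 3]; total = 17

4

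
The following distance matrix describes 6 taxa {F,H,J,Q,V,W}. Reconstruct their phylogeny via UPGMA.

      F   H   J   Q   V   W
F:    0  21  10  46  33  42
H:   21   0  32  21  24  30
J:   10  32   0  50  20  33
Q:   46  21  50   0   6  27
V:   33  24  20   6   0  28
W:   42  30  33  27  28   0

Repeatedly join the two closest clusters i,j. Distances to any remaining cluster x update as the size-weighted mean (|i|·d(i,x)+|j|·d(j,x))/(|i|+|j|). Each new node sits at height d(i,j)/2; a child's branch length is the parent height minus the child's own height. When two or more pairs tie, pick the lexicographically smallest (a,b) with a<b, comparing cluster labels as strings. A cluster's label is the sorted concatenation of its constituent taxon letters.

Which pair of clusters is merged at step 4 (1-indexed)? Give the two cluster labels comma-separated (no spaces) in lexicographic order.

HQV,W

step 1: merge (Q,V) at d=6; branch lengths Q→3, V→3; new cluster QV
  updated: d(F,QV)=79/2, d(H,QV)=45/2, d(J,QV)=35, d(QV,W)=55/2
step 2: merge (F,J) at d=10; branch lengths F→5, J→5; new cluster FJ
  updated: d(FJ,H)=53/2, d(FJ,QV)=149/4, d(FJ,W)=75/2
step 3: merge (H,QV) at d=45/2; branch lengths H→45/4, QV→33/4; new cluster HQV
  updated: d(FJ,HQV)=101/3, d(HQV,W)=85/3
step 4: merge (HQV,W) at d=85/3; branch lengths HQV→35/12, W→85/6; new cluster HQVW
  updated: d(FJ,HQVW)=277/8
step 5: merge (FJ,HQVW) at d=277/8; branch lengths FJ→197/16, HQVW→151/48; new cluster FHJQVW
final tree: ((F:5,J:5):197/16,((H:45/4,(Q:3,V:3):33/4):35/12,W:85/6):151/48)
total length: 1633/24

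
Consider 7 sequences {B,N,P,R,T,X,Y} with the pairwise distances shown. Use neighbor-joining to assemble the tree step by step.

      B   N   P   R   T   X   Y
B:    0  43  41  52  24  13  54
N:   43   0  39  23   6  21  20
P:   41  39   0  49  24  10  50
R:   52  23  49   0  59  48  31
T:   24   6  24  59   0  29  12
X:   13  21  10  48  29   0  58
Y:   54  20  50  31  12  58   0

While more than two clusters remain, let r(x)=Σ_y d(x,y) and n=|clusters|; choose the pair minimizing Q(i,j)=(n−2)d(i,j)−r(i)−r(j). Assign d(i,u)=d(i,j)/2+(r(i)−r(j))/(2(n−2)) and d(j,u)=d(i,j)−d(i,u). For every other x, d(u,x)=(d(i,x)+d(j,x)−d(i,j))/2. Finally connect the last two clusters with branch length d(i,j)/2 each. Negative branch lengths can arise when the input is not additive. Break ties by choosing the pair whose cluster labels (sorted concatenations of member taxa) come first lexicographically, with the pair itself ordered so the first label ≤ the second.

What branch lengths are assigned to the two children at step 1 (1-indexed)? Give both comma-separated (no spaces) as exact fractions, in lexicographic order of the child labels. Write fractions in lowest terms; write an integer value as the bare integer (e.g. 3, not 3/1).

42/5,8/5

1. join P+X (d=10, Q=-342) ⇒ PX; edges |P|=42/5, |X|=8/5
  updated: d(B,PX)=22, d(N,PX)=25, d(PX,R)=87/2, d(PX,T)=43/2, d(PX,Y)=49
2. join B+PX (d=22, Q=-268) ⇒ BPX; edges |B|=61/4, |PX|=27/4
  updated: d(BPX,N)=23, d(BPX,R)=147/4, d(BPX,T)=47/4, d(BPX,Y)=81/2
3. join BPX+T (d=47/4, Q=-331/2) ⇒ BPTX; edges |BPX|=39/4, |T|=2
  updated: d(BPTX,N)=69/8, d(BPTX,R)=42, d(BPTX,Y)=163/8
4. join BPTX+N (d=69/8, Q=-843/8) ⇒ BNPTX; edges |BPTX|=293/32, |N|=-17/32
  updated: d(BNPTX,R)=451/16, d(BNPTX,Y)=127/8
5. join BNPTX+R (d=451/16, Q=-1201/16) ⇒ BNPRTX; edges |BNPTX|=209/32, |R|=693/32
  updated: d(BNPRTX,Y)=299/32
6. join BNPRTX+Y (d=299/32) ⇒ BNPRTXY; edges |BNPRTX|=299/64, |Y|=299/64
final tree: (((((B:61/4,(P:42/5,X:8/5):27/4):39/4,T:2):293/32,N:-17/32):209/32,R:693/32):299/64,Y:299/64)
total length: 2877/32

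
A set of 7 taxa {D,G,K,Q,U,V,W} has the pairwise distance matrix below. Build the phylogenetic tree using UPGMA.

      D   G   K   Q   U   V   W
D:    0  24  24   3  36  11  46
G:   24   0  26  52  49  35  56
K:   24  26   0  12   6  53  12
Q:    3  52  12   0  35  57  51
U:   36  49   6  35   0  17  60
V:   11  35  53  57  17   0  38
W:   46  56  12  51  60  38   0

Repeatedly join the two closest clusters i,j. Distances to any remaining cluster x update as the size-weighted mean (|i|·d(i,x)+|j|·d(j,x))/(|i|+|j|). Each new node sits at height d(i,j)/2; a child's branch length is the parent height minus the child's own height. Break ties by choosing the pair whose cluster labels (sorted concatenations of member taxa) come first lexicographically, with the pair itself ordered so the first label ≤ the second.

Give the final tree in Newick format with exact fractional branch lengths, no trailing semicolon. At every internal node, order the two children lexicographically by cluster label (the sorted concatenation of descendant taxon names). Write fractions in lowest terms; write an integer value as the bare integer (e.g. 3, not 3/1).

(((((D:3/2,Q:3/2):95/8,(K:3,U:3):83/8):31/8,V:69/4):27/20,G:93/5):199/60,W:263/12)

iteration 1: select D,Q (d=3); attach at lengths (3/2, 3/2); label the merged cluster DQ
  updated: d(DQ,G)=38, d(DQ,K)=18, d(DQ,U)=71/2, d(DQ,V)=34, d(DQ,W)=97/2
iteration 2: select K,U (d=6); attach at lengths (3, 3); label the merged cluster KU
  updated: d(DQ,KU)=107/4, d(G,KU)=75/2, d(KU,V)=35, d(KU,W)=36
iteration 3: select DQ,KU (d=107/4); attach at lengths (95/8, 83/8); label the merged cluster DKQU
  updated: d(DKQU,G)=151/4, d(DKQU,V)=69/2, d(DKQU,W)=169/4
iteration 4: select DKQU,V (d=69/2); attach at lengths (31/8, 69/4); label the merged cluster DKQUV
  updated: d(DKQUV,G)=186/5, d(DKQUV,W)=207/5
iteration 5: select DKQUV,G (d=186/5); attach at lengths (27/20, 93/5); label the merged cluster DGKQUV
  updated: d(DGKQUV,W)=263/6
iteration 6: select DGKQUV,W (d=263/6); attach at lengths (199/60, 263/12); label the merged cluster DGKQUVW
final tree: (((((D:3/2,Q:3/2):95/8,(K:3,U:3):83/8):31/8,V:69/4):27/20,G:93/5):199/60,W:263/12)
total length: 11707/120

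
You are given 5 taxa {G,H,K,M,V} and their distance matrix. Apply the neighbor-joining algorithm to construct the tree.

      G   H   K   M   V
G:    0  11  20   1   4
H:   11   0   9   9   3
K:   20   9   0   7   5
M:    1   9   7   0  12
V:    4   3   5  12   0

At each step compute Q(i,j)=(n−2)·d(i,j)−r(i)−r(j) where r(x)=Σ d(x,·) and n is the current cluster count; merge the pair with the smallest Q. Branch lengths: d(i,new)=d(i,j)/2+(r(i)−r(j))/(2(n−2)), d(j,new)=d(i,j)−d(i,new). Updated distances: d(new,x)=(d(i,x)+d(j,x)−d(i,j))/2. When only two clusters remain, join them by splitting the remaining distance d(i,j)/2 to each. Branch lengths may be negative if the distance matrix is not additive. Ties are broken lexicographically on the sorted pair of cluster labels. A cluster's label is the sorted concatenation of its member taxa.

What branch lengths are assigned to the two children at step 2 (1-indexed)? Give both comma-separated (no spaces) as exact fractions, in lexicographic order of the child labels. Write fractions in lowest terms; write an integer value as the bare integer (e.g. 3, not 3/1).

55/8,21/8

1. join G+M (d=1, Q=-62) ⇒ GM; edges |G|=5/3, |M|=-2/3
  updated: d(GM,H)=19/2, d(GM,K)=13, d(GM,V)=15/2
2. join GM+H (d=19/2, Q=-65/2) ⇒ GHM; edges |GM|=55/8, |H|=21/8
  updated: d(GHM,K)=25/4, d(GHM,V)=1/2
3. join GHM+K (d=25/4, Q=-47/4) ⇒ GHKM; edges |GHM|=7/8, |K|=43/8
  updated: d(GHKM,V)=-3/8
4. join GHKM+V (d=-3/8) ⇒ GHKMV; edges |GHKM|=-3/16, |V|=-3/16
final tree: ((((G:5/3,M:-2/3):55/8,H:21/8):7/8,K:43/8):-3/16,V:-3/16)
total length: 131/8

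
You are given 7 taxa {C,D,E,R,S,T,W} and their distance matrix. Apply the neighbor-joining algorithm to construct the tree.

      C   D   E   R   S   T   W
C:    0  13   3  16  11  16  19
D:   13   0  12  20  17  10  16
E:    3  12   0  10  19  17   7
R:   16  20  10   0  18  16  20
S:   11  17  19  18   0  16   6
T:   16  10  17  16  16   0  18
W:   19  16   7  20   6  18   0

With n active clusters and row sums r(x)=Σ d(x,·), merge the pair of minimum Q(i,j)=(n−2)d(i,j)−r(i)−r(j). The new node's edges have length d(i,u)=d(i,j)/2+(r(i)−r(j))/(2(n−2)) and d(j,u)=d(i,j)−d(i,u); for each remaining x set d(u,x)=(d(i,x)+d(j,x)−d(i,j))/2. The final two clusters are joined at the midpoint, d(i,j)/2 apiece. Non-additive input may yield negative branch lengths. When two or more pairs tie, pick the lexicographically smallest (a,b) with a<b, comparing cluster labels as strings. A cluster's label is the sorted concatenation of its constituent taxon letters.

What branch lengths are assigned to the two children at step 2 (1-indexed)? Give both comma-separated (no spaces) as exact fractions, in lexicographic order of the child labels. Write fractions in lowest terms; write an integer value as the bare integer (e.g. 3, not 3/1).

71/16,89/16

1. join S+W (d=6, Q=-143) ⇒ SW; edges |S|=31/10, |W|=29/10
  updated: d(C,SW)=12, d(D,SW)=27/2, d(E,SW)=10, d(R,SW)=16, d(SW,T)=14
2. join D+T (d=10, Q=-203/2) ⇒ DT; edges |D|=71/16, |T|=89/16
  updated: d(C,DT)=19/2, d(DT,E)=19/2, d(DT,R)=13, d(DT,SW)=35/4
3. join C+E (d=3, Q=-64) ⇒ CE; edges |C|=17/6, |E|=1/6
  updated: d(CE,DT)=8, d(CE,R)=23/2, d(CE,SW)=19/2
4. join CE+R (d=23/2, Q=-93/2) ⇒ CER; edges |CE|=23/8, |R|=69/8
  updated: d(CER,DT)=19/4, d(CER,SW)=7
5. join CER+DT (d=19/4, Q=-41/2) ⇒ CDERT; edges |CER|=3/2, |DT|=13/4
  updated: d(CDERT,SW)=11/2
6. join CDERT+SW (d=11/2) ⇒ CDERSTW; edges |CDERT|=11/4, |SW|=11/4
final tree: ((((C:17/6,E:1/6):23/8,R:69/8):3/2,(D:71/16,T:89/16):13/4):11/4,(S:31/10,W:29/10):11/4)
total length: 163/4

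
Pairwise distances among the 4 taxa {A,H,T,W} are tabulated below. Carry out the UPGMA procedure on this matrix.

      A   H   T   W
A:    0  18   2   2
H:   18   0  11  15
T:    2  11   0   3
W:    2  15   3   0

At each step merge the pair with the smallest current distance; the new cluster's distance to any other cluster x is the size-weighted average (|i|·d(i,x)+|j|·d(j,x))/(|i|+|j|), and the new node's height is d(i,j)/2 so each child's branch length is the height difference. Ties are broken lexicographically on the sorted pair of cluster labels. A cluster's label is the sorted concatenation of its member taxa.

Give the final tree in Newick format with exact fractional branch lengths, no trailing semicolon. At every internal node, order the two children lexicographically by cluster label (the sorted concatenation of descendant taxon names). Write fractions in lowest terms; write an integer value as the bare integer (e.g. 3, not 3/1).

(((A:1,T:1):1/4,W:5/4):73/12,H:22/3)

iteration 1: select A,T (d=2); attach at lengths (1, 1); label the merged cluster AT
  updated: d(AT,H)=29/2, d(AT,W)=5/2
iteration 2: select AT,W (d=5/2); attach at lengths (1/4, 5/4); label the merged cluster ATW
  updated: d(ATW,H)=44/3
iteration 3: select ATW,H (d=44/3); attach at lengths (73/12, 22/3); label the merged cluster AHTW
final tree: (((A:1,T:1):1/4,W:5/4):73/12,H:22/3)
total length: 203/12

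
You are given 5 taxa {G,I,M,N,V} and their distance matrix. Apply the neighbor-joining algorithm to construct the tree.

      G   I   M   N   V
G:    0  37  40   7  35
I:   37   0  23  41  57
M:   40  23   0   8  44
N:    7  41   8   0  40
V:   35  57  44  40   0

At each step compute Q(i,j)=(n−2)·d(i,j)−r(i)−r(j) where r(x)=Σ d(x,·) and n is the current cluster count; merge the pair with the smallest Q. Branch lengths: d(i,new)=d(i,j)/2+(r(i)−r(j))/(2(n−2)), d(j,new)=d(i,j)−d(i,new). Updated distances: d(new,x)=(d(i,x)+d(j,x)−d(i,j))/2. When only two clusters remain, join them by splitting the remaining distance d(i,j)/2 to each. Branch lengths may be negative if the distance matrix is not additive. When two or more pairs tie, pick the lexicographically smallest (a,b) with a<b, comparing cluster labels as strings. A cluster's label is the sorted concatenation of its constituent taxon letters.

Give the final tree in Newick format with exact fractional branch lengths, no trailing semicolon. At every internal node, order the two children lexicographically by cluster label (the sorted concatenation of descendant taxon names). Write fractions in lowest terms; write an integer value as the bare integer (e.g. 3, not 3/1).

(((G:23/4,N:5/4):23/4,(I:56/3,M:13/3):43/4):113/8,V:113/8)

1. join I+M (d=23, Q=-204) ⇒ IM; edges |I|=56/3, |M|=13/3
  updated: d(G,IM)=27, d(IM,N)=13, d(IM,V)=39
2. join G+N (d=7, Q=-115) ⇒ GN; edges |G|=23/4, |N|=5/4
  updated: d(GN,IM)=33/2, d(GN,V)=34
3. join GN+IM (d=33/2, Q=-179/2) ⇒ GIMN; edges |GN|=23/4, |IM|=43/4
  updated: d(GIMN,V)=113/4
4. join GIMN+V (d=113/4) ⇒ GIMNV; edges |GIMN|=113/8, |V|=113/8
final tree: (((G:23/4,N:5/4):23/4,(I:56/3,M:13/3):43/4):113/8,V:113/8)
total length: 299/4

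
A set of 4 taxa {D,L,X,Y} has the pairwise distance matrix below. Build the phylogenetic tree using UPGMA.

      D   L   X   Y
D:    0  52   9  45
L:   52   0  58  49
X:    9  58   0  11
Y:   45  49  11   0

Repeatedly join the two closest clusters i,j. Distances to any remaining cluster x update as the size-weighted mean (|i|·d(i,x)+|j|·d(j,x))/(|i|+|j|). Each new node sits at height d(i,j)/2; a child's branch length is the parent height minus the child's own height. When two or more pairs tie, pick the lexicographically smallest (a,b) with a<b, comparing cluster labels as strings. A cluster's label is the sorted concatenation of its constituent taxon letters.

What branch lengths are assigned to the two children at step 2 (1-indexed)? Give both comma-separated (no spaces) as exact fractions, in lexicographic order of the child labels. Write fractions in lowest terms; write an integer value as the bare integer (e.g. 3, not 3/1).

19/2,14

1. join D+X (d=9) ⇒ DX; edges |D|=9/2, |X|=9/2
  updated: d(DX,L)=55, d(DX,Y)=28
2. join DX+Y (d=28) ⇒ DXY; edges |DX|=19/2, |Y|=14
  updated: d(DXY,L)=53
3. join DXY+L (d=53) ⇒ DLXY; edges |DXY|=25/2, |L|=53/2
final tree: (((D:9/2,X:9/2):19/2,Y:14):25/2,L:53/2)
total length: 143/2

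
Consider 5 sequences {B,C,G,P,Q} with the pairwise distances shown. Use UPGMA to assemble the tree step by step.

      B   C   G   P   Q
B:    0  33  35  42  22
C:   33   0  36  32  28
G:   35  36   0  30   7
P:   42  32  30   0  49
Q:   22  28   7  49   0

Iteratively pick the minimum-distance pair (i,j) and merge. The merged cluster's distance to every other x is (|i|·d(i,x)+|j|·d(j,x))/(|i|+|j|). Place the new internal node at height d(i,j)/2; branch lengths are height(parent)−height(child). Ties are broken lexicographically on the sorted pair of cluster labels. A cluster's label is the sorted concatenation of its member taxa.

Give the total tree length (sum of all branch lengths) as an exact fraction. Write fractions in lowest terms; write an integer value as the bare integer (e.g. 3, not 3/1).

841/12

step 1: merge (G,Q) at d=7; branch lengths G→7/2, Q→7/2; new cluster GQ
  updated: d(B,GQ)=57/2, d(C,GQ)=32, d(GQ,P)=79/2
step 2: merge (B,GQ) at d=57/2; branch lengths B→57/4, GQ→43/4; new cluster BGQ
  updated: d(BGQ,C)=97/3, d(BGQ,P)=121/3
step 3: merge (C,P) at d=32; branch lengths C→16, P→16; new cluster CP
  updated: d(BGQ,CP)=109/3
step 4: merge (BGQ,CP) at d=109/3; branch lengths BGQ→47/12, CP→13/6; new cluster BCGPQ
final tree: ((B:57/4,(G:7/2,Q:7/2):43/4):47/12,(C:16,P:16):13/6)
total length: 841/12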